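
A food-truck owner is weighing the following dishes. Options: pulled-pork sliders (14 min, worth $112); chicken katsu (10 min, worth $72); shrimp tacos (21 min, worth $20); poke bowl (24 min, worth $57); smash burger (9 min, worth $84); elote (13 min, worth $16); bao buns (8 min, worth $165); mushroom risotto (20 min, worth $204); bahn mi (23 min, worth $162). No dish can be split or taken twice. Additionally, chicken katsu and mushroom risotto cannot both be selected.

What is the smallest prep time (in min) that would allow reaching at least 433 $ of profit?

37

Minimise min subject to total profit ≥ 433.
smash burger + bao buns + mushroom risotto reaches 453 using 37 min.
Any bundle with less than 37 min falls short of 433.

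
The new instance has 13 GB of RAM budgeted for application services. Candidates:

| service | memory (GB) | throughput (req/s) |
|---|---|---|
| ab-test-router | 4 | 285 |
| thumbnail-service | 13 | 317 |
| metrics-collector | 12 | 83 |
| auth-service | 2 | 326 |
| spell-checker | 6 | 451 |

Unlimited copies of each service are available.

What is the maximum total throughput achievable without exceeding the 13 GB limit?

1956

The ratio ordering already packs tightly: 6×auth-service, 12 GB, 1956.
Every other selection either busts 13 GB or fails to beat 1956.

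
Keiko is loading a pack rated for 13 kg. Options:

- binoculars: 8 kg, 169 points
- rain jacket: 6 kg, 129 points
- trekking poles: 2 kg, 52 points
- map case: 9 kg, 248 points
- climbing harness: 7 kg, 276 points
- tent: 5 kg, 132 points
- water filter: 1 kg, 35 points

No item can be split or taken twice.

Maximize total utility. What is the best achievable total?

Best packing: climbing harness + tent + water filter — 13 kg, 443 total.
No other feasible combination exceeds 443.

443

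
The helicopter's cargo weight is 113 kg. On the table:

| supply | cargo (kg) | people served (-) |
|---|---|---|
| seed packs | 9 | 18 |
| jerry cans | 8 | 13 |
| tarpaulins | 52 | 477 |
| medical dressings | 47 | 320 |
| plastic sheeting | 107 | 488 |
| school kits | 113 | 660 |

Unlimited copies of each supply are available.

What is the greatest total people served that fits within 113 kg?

Seed packs + 2×tarpaulins uses 113 of the 113 kg and totals 972.
Every other selection either busts 113 kg or fails to beat 972.

972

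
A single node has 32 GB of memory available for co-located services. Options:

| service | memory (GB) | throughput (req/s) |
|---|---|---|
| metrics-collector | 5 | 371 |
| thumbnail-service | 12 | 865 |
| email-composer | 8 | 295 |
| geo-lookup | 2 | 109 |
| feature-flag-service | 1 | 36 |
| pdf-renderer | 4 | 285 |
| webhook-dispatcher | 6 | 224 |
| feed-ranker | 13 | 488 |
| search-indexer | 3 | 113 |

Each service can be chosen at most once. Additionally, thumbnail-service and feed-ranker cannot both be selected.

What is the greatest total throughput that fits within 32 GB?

1967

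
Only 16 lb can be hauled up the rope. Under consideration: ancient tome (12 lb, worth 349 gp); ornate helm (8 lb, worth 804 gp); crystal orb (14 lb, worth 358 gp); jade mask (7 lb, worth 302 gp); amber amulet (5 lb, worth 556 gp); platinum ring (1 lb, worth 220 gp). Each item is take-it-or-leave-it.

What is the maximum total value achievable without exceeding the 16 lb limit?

1580

The ratio ordering already packs tightly: ornate helm + amber amulet + platinum ring, 14 lb, 1580.
Next best is ornate helm + amber amulet at 1360 (13 lb) — short by 220.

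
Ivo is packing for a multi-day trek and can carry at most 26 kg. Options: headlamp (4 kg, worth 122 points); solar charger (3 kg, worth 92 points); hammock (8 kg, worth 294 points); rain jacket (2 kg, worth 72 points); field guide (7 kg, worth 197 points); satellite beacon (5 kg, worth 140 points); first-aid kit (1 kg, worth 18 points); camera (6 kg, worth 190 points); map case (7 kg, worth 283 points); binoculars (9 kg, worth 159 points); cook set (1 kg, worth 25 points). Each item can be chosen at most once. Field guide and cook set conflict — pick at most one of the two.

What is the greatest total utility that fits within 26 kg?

931

By utility per kg: map case 40.43, hammock 36.75, rain jacket 36.00 lead.
Taking solar charger + hammock + rain jacket + camera + map case: 26 kg used, 931 in utility.
Every other selection either busts 26 kg or breaks a pairing rule or fails to beat 931.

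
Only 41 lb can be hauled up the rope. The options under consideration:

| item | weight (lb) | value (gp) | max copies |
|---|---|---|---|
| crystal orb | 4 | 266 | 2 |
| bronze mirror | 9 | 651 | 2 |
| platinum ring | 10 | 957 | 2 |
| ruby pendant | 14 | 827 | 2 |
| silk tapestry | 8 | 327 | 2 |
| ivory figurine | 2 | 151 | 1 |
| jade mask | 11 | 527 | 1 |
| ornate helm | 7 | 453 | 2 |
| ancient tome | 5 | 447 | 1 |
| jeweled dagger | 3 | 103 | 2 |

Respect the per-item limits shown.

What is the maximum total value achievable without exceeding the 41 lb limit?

3465

By value per lb: platinum ring 95.70, ancient tome 89.40, ivory figurine 75.50 lead.
A density-first pass picks crystal orb + bronze mirror + 2×platinum ring + ivory figurine + ancient tome — 3429 at 40 lb.
Replace crystal orb and ivory figurine with ornate helm: the trade gains 36 net, giving 3465 at 41 lb.
Nothing else within 41 lb beats 3465.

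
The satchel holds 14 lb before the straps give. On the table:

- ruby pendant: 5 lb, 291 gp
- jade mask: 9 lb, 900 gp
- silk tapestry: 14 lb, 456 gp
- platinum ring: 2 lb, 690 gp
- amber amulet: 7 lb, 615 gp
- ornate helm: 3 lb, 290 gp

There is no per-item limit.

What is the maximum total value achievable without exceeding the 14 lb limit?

4830

Taking 7×platinum ring: 14 lb used, 4830 in value.
That's the maximum — no swap from here does better than 4830.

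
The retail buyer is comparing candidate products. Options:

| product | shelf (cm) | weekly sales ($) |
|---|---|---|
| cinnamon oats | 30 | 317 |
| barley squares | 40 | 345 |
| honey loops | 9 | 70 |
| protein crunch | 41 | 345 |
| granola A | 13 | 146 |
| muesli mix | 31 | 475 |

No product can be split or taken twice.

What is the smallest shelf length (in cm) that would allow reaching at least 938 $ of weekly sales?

74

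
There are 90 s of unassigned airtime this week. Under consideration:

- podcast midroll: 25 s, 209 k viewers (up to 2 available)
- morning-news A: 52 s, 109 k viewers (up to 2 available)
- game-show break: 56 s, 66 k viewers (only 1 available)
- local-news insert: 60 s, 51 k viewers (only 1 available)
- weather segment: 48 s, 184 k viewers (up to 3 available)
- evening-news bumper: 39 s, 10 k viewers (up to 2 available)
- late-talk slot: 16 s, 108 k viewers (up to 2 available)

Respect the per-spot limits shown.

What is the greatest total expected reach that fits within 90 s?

634

Ranking by ratio (expected reach/s): podcast midroll 8.36, late-talk slot 6.75, weather segment 3.83, morning-news A 2.10.
2×podcast midroll + 2×late-talk slot uses 82 of the 90 s and totals 634.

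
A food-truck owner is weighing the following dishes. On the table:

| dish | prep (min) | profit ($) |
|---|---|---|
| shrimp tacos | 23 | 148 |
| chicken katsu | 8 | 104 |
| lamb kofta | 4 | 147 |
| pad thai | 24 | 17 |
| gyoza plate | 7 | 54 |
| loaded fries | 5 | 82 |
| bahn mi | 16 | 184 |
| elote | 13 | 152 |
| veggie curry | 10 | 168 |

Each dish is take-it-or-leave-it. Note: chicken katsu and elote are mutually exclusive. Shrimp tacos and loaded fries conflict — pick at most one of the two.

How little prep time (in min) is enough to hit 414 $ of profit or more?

22

Minimise min subject to total profit ≥ 414.
Taking chicken katsu + lamb kofta + veggie curry gives 419 (≥ 414) for 22 min.
Below 22 min the best achievable stays under 414.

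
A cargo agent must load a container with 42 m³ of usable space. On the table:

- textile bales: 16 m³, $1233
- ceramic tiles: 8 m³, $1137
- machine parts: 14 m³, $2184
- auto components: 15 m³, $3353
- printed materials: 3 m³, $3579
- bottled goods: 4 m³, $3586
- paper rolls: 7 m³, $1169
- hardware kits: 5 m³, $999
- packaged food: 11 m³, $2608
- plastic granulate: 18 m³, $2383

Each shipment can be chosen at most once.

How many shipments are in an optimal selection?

5

Best achievable revenue is 14295.
auto components + printed materials + bottled goods + paper rolls + packaged food hits 14295 at 40 m³.
Any selection reaching 14295 contains exactly 5 shipments.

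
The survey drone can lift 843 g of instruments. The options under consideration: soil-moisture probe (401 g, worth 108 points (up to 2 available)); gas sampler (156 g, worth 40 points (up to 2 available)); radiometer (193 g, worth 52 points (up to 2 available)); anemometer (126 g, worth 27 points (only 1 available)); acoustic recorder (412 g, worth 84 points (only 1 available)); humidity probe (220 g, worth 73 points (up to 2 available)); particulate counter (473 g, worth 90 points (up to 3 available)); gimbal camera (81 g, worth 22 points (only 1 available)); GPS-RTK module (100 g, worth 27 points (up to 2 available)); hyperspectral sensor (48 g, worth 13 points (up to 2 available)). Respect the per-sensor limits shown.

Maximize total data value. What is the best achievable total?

Filling by ratio: 2×humidity probe + gimbal camera + 2×GPS-RTK module + 2×hyperspectral sensor for 248, with 26 g left unused.
Replace gimbal camera and 2×GPS-RTK module and 2×hyperspectral sensor with soil-moisture probe: the trade gains 6 net, giving 254 at 841 g.
No other feasible combination exceeds 254.

254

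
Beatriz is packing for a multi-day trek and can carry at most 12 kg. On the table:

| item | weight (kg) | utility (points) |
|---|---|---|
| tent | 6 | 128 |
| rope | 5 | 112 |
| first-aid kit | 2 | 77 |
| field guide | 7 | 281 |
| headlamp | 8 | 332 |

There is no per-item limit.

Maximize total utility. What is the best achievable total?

The ratio ordering already packs tightly: 2×first-aid kit + headlamp, 12 kg, 486.
Nothing else within 12 kg beats 486.

486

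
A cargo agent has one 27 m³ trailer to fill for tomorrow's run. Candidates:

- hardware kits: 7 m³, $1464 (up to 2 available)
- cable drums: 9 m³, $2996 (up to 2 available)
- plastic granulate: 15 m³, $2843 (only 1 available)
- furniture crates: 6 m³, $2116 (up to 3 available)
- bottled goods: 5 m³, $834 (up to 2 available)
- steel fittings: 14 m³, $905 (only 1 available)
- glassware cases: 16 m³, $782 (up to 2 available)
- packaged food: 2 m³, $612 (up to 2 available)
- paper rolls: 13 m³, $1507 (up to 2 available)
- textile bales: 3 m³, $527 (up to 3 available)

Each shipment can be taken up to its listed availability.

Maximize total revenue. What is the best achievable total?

Ranking by ratio (revenue/m³): furniture crates 352.67, cable drums 332.89, packaged food 306.00.
Best packing: cable drums + 3×furniture crates — 27 m³, 9344 total.
Every other selection either busts 27 m³ or exceeds an availability limit or fails to beat 9344.

9344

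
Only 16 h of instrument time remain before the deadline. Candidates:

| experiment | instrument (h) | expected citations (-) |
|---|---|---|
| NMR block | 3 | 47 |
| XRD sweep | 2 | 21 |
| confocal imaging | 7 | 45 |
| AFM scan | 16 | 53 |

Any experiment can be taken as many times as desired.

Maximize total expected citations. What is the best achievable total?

235

Best packing: 5×NMR block — 15 h, 235 total.
That's the maximum — no swap from here does better than 235.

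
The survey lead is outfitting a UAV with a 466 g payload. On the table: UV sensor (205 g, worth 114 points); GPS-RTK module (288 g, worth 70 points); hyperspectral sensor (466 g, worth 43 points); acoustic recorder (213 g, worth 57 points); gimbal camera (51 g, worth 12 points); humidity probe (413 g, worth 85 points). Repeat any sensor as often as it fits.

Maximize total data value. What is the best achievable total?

Best packing: 2×UV sensor + gimbal camera — 461 g, 240 total.
No other feasible combination exceeds 240.

240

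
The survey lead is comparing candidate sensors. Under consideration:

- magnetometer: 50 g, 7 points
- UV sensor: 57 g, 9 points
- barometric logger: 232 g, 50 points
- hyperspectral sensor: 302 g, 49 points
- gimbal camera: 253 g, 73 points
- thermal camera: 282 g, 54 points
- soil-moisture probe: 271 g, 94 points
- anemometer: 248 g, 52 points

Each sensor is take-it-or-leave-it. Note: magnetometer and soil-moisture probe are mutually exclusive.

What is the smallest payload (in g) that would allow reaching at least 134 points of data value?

503

Need the lightest bundle worth ≥ 134.
barometric logger + soil-moisture probe reaches 144 using 503 g.
Any bundle with less than 503 g falls short of 134.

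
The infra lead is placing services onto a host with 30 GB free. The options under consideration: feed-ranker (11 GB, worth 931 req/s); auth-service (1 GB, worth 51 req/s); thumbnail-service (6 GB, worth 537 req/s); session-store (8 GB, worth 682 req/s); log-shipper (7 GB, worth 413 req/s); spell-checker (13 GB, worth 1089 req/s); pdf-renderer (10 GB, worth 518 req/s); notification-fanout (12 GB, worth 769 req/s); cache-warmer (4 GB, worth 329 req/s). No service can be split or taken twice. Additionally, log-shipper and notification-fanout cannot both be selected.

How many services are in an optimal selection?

3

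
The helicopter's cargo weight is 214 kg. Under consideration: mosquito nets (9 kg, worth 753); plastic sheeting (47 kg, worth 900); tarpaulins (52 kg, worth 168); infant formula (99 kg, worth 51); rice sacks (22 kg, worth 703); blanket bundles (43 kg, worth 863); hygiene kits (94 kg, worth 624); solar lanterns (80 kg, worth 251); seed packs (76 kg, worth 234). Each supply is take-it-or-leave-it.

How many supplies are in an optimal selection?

5

Best achievable people served is 3470.
One optimal bundle: mosquito nets + plastic sheeting + rice sacks + blanket bundles + solar lanterns (201 kg).
Any selection reaching 3470 contains exactly 5 supplies.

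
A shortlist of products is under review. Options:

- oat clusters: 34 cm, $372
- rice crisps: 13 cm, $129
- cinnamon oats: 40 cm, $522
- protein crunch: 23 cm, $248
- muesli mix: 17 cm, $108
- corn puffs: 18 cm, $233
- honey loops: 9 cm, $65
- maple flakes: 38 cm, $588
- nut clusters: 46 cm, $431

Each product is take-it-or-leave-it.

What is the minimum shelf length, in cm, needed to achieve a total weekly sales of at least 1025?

Look for the lowest-shelf combination reaching 1025.
cinnamon oats + maple flakes: 1110 weekly sales at 78 cm.
No combination under 78 cm hits 1025.

78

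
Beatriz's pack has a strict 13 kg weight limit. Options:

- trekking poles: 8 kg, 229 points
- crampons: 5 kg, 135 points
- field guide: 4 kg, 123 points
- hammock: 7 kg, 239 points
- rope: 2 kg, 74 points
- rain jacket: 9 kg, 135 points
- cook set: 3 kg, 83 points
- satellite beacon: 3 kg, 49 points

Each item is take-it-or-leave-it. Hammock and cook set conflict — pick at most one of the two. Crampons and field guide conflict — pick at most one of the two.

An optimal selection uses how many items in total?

3

Optimal total is 436.
field guide + hammock + rope hits 436 at 13 kg.
Any selection reaching 436 contains exactly 3 items.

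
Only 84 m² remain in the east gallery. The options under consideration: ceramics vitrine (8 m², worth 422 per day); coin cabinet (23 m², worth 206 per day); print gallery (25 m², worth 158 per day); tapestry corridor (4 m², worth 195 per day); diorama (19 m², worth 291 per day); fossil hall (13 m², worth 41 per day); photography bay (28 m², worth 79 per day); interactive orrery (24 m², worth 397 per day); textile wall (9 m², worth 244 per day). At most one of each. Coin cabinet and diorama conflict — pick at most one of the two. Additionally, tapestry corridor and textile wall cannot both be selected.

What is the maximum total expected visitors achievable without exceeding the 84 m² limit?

1463

Taking ceramics vitrine + print gallery + tapestry corridor + diorama + interactive orrery: 80 m² used, 1463 in expected visitors.
Next best is ceramics vitrine + diorama + fossil hall + interactive orrery + textile wall at 1395 (73 m²) — short by 68.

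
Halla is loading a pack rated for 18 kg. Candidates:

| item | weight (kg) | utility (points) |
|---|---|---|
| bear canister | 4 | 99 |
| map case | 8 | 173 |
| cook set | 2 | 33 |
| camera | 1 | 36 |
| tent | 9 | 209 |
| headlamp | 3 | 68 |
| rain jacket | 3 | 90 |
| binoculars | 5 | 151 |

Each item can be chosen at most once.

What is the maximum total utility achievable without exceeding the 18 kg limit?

486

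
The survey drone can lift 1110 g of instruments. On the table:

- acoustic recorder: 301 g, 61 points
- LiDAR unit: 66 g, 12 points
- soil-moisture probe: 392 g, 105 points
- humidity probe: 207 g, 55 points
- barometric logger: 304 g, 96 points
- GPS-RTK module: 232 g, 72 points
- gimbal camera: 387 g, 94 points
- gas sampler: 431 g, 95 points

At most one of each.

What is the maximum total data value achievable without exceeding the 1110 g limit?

296

Greedy by ratio would take LiDAR unit + soil-moisture probe + barometric logger + GPS-RTK module: 994 g used, total 285.
Replace soil-moisture probe with acoustic recorder + humidity probe: the trade gains 11 net, giving 296 at 1110 g.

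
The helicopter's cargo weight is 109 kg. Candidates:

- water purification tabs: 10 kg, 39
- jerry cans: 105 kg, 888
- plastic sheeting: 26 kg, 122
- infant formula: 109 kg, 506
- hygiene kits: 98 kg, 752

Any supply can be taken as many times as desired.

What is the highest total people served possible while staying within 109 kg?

Best packing: jerry cans — 105 kg, 888 total.
Nothing else within 109 kg beats 888.

888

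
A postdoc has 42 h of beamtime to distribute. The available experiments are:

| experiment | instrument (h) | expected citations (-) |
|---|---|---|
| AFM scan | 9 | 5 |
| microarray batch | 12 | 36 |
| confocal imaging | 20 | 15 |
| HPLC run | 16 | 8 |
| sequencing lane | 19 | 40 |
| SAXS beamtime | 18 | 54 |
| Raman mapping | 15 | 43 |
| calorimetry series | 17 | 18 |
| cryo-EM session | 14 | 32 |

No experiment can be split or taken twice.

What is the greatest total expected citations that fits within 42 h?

Filling by ratio: AFM scan + microarray batch + SAXS beamtime for 95, with 3 h left unused.
Replace AFM scan and SAXS beamtime with Raman mapping + cryo-EM session: the trade gains 16 net, giving 111 at 41 h.
Nothing else within 42 h beats 111.

111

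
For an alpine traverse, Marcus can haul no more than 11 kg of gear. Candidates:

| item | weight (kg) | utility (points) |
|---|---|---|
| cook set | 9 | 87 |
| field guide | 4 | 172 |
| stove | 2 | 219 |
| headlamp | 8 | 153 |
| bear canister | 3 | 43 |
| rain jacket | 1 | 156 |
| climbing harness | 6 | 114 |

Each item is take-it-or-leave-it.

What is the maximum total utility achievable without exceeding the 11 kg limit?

590

By utility per kg: rain jacket 156.00, stove 109.50, field guide 43.00 lead.
The ratio ordering already packs tightly: field guide + stove + bear canister + rain jacket, 10 kg, 590.
The closest alternative, field guide + stove + rain jacket, reaches only 547.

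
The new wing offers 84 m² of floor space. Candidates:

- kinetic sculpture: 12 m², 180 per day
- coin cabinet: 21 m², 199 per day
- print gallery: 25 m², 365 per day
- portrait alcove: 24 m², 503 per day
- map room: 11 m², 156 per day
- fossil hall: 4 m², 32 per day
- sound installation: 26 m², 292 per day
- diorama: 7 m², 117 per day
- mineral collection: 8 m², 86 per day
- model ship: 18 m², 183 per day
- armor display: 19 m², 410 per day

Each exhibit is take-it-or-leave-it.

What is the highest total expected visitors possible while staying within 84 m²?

Ranking by ratio (expected visitors/m²): armor display 21.58, portrait alcove 20.96, diorama 16.71.
Greedy by ratio would take kinetic sculpture + portrait alcove + map room + diorama + mineral collection + armor display: 81 m² used, total 1452.
Reworking the packing: kinetic sculpture + print gallery + portrait alcove + fossil hall + armor display uses 84 m² and improves the total to 1490.

1490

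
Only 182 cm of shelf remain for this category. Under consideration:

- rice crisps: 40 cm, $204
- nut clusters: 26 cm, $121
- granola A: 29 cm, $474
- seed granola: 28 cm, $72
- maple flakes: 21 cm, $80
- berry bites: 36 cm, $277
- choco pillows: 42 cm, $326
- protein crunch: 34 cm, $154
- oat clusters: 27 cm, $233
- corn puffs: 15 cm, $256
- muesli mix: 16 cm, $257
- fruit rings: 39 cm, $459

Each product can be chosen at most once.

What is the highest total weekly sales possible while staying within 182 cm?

2049

Greedy by ratio would take granola A + choco pillows + oat clusters + corn puffs + muesli mix + fruit rings: 168 cm used, total 2005.
Replace oat clusters with berry bites: the trade gains 44 net, giving 2049 at 177 cm.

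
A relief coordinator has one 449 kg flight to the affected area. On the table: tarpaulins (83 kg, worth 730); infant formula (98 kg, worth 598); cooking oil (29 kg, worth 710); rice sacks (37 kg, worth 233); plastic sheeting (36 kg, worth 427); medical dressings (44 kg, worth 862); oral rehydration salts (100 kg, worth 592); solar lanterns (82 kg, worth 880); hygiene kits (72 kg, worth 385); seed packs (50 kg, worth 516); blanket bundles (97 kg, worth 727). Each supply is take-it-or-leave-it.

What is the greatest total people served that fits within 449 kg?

4852

Density check — cooking oil 24.48, medical dressings 19.59, plastic sheeting 11.86, solar lanterns 10.73 are the best per kg.
The ratio ordering already packs tightly: tarpaulins + cooking oil + plastic sheeting + medical dressings + solar lanterns + seed packs + blanket bundles, 421 kg, 4852.
Every other selection either busts 449 kg or fails to beat 4852.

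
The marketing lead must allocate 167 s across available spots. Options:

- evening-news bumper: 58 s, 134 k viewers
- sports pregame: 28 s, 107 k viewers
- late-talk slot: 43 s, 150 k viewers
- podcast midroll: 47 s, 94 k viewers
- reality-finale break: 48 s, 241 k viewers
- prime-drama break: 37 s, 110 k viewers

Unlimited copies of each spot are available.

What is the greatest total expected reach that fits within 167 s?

The ratio heuristic lands on 3×reality-finale break (723) but leaves 23 s idle.
The 48 s tied up in reality-finale break is better spent on sports pregame + late-talk slot — total rises to 739 (167 s).

739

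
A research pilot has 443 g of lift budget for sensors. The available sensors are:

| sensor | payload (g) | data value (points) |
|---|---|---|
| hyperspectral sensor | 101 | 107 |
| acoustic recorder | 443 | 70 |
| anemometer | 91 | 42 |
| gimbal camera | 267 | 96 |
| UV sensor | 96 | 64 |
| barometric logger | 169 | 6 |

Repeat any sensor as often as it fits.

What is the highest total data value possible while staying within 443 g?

4×hyperspectral sensor uses 404 of the 443 g and totals 428.
Nothing else within 443 g beats 428.

428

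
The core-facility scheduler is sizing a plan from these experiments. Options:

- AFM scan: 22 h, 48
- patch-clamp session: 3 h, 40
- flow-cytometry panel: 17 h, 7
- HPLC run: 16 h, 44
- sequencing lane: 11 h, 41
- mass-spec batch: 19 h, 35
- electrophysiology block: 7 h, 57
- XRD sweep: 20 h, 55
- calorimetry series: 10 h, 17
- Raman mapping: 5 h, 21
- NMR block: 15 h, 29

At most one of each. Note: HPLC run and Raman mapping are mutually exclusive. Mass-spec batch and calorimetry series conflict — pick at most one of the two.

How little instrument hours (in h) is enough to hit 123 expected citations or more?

21

Minimise h subject to total expected citations ≥ 123.
Taking patch-clamp session + sequencing lane + electrophysiology block gives 138 (≥ 123) for 21 h.
Any bundle with less than 21 h falls short of 123.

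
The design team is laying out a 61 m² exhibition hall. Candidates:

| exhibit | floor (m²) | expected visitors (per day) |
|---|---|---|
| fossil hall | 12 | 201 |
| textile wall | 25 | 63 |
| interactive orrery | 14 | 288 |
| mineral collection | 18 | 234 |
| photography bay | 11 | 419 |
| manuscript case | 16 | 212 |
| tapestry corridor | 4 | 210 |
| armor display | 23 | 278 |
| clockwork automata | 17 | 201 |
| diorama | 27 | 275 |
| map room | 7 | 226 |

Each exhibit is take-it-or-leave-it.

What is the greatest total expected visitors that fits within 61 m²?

1421

Filling by ratio: fossil hall + interactive orrery + photography bay + tapestry corridor + map room for 1344, with 13 m² left unused.
Replace fossil hall with armor display: the trade gains 77 net, giving 1421 at 59 m².
Next best is interactive orrery + mineral collection + photography bay + tapestry corridor + map room at 1377 (54 m²) — short by 44.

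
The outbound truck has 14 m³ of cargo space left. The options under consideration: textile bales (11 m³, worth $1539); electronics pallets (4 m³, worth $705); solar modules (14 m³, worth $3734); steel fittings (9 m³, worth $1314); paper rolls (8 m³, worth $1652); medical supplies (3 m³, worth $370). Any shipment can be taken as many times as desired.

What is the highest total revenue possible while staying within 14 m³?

Solar modules uses 14 of the 14 m³ and totals 3734.
Every other selection either busts 14 m³ or fails to beat 3734.

3734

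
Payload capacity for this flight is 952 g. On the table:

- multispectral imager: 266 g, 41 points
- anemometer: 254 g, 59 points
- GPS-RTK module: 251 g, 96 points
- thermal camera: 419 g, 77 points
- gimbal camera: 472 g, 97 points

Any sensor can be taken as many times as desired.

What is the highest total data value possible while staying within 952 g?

288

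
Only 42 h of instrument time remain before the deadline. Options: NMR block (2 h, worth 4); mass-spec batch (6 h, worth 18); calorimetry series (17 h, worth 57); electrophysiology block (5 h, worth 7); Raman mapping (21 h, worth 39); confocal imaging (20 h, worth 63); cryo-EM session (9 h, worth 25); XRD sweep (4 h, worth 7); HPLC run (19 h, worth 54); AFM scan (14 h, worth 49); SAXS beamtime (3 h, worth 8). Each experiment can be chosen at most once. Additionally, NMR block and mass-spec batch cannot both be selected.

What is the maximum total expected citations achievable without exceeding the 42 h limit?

135

Taking NMR block + calorimetry series + cryo-EM session + AFM scan: 42 h used, 135 in expected citations.
Every other selection either busts 42 h or breaks a pairing rule or fails to beat 135.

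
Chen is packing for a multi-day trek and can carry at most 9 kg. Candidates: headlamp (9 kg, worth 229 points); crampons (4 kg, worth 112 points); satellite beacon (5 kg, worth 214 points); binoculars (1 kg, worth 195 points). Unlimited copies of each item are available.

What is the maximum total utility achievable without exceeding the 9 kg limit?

1755

By utility per kg: binoculars 195.00, satellite beacon 42.80, crampons 28.00, headlamp 25.44 lead.
9×binoculars uses 9 of the 9 kg and totals 1755.
Nothing else within 9 kg beats 1755.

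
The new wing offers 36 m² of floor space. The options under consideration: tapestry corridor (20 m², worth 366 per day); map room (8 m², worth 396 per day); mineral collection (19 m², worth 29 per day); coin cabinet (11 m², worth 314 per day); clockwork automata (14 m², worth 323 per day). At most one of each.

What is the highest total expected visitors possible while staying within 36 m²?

Ranking by ratio (expected visitors/m²): map room 49.50, coin cabinet 28.55, clockwork automata 23.07, tapestry corridor 18.30.
The ratio ordering already packs tightly: map room + coin cabinet + clockwork automata, 33 m², 1033.
The spare 3 m² is too small for any remaining exhibit, and no exchange beats 1033.

1033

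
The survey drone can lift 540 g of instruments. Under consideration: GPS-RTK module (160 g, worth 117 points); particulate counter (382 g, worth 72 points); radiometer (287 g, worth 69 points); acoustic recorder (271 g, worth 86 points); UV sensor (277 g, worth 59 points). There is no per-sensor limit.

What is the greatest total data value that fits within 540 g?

The ratio ordering already packs tightly: 3×GPS-RTK module, 480 g, 351.
Every other selection either busts 540 g or fails to beat 351.

351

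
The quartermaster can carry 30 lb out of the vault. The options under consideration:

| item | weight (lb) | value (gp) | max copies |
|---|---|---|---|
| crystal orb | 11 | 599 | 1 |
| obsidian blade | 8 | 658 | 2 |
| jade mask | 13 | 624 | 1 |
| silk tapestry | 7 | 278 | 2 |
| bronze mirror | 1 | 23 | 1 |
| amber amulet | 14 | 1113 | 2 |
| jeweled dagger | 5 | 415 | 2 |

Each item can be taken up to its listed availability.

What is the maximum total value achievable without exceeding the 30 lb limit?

By value per lb: jeweled dagger 83.00, obsidian blade 82.25, amber amulet 79.50, crystal orb 54.45 lead.
Filling by ratio: 2×obsidian blade + bronze mirror + 2×jeweled dagger for 2169, with 3 lb left unused.
Replace bronze mirror and 2×jeweled dagger with amber amulet: the trade gains 260 net, giving 2429 at 30 lb.

2429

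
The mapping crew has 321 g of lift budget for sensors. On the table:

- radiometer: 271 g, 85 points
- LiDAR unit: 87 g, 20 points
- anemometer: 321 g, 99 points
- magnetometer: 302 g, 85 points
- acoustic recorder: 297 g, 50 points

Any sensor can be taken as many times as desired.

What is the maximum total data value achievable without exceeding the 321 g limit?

99

Filling by ratio: radiometer for 85, with 50 g left unused.
Dropping radiometer frees 271 g; slotting in anemometer (321 g) lifts the total to 99 at 321 g.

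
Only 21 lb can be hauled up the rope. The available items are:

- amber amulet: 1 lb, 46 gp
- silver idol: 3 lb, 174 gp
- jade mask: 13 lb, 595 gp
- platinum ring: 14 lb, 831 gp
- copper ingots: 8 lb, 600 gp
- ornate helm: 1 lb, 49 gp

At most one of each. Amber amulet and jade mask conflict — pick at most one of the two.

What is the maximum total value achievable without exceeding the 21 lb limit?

1195

The ratio heuristic lands on amber amulet + silver idol + copper ingots + ornate helm (869) but leaves 8 lb idle.
Dropping amber amulet and silver idol and ornate helm frees 5 lb; slotting in jade mask (13 lb) lifts the total to 1195 at 21 lb.
Next best is amber amulet + silver idol + platinum ring + ornate helm at 1100 (19 lb) — short by 95.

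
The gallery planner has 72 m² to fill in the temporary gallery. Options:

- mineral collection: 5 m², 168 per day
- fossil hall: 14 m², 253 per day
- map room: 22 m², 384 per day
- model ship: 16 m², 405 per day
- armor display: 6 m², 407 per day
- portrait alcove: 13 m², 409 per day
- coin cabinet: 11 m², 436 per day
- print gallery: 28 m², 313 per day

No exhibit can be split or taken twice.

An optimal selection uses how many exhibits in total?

The maximum expected visitors within 72 m² is 2078.
mineral collection + fossil hall + model ship + armor display + portrait alcove + coin cabinet hits 2078 at 65 m².
All optima have 6 exhibits.

6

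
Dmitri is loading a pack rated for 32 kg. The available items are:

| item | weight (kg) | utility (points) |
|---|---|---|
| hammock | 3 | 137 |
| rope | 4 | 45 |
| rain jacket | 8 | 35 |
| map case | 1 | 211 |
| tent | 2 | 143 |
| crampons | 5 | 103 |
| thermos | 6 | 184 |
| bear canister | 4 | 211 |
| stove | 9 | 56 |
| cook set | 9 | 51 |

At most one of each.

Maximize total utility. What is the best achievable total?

1045

A density-first pass picks hammock + rope + map case + tent + crampons + thermos + bear canister — 1034 at 25 kg.
Dropping rope frees 4 kg; slotting in stove (9 kg) lifts the total to 1045 at 30 kg.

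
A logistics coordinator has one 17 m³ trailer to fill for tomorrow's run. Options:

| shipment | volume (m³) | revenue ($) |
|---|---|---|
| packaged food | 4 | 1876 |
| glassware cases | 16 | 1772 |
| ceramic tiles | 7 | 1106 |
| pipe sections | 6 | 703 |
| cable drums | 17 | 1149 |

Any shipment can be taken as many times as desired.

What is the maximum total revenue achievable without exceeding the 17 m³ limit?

7504

4×packaged food uses 16 of the 17 m³ and totals 7504.
The spare 1 m³ is too small for any remaining shipment, and no exchange beats 7504.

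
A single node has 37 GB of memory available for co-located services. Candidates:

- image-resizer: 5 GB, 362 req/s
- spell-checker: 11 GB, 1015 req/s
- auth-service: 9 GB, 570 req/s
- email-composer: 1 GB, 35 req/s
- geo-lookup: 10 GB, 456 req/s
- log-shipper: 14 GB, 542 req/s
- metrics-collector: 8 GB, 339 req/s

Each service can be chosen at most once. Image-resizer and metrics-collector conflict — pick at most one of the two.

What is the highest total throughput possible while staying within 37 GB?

By throughput per GB: spell-checker 92.27, image-resizer 72.40, auth-service 63.33, geo-lookup 45.60 lead.
Taking image-resizer + spell-checker + auth-service + email-composer + geo-lookup: 36 GB used, 2438 in throughput.
Next best is image-resizer + spell-checker + auth-service + geo-lookup at 2403 (35 GB) — short by 35.

2438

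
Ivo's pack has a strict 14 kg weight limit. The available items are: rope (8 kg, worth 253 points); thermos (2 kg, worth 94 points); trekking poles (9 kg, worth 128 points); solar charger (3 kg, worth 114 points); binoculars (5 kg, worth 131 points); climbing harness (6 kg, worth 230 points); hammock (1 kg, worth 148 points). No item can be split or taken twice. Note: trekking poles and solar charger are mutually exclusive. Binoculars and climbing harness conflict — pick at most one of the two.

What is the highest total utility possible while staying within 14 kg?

609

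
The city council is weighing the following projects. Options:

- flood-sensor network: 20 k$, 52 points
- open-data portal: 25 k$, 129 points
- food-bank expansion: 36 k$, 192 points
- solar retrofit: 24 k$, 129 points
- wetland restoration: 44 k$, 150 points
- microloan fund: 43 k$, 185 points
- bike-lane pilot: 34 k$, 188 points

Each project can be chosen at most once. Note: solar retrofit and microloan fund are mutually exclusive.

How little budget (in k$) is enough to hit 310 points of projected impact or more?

Look for the lowest-budget combination reaching 310.
solar retrofit + bike-lane pilot: 317 projected impact at 58 k$.
No combination under 58 k$ hits 310.

58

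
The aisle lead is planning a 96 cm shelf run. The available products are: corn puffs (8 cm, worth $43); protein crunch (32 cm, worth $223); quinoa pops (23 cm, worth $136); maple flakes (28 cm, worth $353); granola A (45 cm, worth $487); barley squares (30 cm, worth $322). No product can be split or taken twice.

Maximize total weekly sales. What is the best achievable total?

976

By weekly sales per cm: maple flakes 12.61, granola A 10.82, barley squares 10.73, protein crunch 6.97 lead.
The ratio ordering already packs tightly: quinoa pops + maple flakes + granola A, 96 cm, 976.
No other feasible combination exceeds 976.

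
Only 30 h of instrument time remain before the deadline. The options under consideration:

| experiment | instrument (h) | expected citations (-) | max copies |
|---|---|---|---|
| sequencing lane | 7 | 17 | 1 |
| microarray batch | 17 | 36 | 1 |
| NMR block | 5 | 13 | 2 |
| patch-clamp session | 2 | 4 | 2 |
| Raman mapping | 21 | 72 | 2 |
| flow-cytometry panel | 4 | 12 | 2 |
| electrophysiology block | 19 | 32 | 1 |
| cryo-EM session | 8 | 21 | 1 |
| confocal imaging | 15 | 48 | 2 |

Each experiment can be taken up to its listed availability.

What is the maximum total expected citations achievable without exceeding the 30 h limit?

97

Ranking by ratio (expected citations/h): Raman mapping 3.43, confocal imaging 3.20, flow-cytometry panel 3.00, cryo-EM session 2.62.
Taking the top-ratio experiments first gives Raman mapping + 2×flow-cytometry panel for 96 (29 h).
Replace flow-cytometry panel with NMR block: the trade gains 1 net, giving 97 at 30 h.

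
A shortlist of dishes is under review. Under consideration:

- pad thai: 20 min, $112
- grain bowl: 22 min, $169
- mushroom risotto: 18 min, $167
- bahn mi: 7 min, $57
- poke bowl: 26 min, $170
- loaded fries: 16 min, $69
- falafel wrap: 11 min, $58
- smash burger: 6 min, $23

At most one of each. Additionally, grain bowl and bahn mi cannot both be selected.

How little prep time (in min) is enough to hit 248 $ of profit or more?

35

Minimise min subject to total profit ≥ 248.
mushroom risotto + falafel wrap + smash burger reaches 248 using 35 min.
No combination under 35 min hits 248.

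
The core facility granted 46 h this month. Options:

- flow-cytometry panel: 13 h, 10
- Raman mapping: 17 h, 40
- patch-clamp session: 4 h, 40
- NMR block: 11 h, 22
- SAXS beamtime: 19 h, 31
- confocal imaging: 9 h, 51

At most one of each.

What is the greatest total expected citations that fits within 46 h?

Density check — patch-clamp session 10.00, confocal imaging 5.67, Raman mapping 2.35 are the best per h.
Best packing: Raman mapping + patch-clamp session + NMR block + confocal imaging — 41 h, 153 total.

153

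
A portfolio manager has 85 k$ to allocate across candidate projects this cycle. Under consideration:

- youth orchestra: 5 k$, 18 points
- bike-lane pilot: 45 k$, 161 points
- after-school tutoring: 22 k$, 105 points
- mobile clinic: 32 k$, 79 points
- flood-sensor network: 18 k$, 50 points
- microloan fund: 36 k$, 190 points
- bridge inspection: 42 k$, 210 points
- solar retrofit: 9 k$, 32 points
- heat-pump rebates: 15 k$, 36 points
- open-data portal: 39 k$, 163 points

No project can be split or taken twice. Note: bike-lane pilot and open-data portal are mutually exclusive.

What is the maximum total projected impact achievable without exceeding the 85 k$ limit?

Best packing: youth orchestra + microloan fund + bridge inspection — 83 k$, 418 total.
The spare 2 k$ is too small for any remaining project, and no feasible exchange beats 418.

418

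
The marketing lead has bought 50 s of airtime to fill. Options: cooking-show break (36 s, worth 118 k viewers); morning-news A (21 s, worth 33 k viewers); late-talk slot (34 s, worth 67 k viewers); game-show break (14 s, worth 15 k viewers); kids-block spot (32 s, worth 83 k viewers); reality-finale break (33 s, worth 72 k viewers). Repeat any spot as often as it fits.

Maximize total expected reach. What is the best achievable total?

By expected reach per s: cooking-show break 3.28, kids-block spot 2.59, reality-finale break 2.18, late-talk slot 1.97 lead.
Taking cooking-show break + game-show break: 50 s used, 133 in expected reach.
Nothing else within 50 s beats 133.

133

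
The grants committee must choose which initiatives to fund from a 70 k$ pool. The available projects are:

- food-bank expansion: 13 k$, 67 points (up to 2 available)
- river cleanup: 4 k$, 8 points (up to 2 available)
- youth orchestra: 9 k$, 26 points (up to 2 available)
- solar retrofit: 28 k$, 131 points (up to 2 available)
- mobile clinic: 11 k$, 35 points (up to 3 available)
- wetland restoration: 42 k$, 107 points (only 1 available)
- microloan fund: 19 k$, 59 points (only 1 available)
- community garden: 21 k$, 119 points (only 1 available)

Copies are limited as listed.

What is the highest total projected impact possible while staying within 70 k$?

333

A density-first pass picks 2×food-bank expansion + 2×mobile clinic + community garden — 323 at 69 k$.
The 35 k$ tied up in food-bank expansion and 2×mobile clinic is better spent on 2×river cleanup + solar retrofit — total rises to 333 (70 k$).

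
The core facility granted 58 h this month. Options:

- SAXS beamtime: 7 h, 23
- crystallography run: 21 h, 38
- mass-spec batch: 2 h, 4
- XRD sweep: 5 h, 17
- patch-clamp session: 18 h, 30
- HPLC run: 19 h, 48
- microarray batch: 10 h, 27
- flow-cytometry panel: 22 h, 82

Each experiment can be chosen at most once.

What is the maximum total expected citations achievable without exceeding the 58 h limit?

180

Greedy by ratio would take SAXS beamtime + mass-spec batch + XRD sweep + microarray batch + flow-cytometry panel: 46 h used, total 153.
The 7 h tied up in mass-spec batch and XRD sweep is better spent on HPLC run — total rises to 180 (58 h).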